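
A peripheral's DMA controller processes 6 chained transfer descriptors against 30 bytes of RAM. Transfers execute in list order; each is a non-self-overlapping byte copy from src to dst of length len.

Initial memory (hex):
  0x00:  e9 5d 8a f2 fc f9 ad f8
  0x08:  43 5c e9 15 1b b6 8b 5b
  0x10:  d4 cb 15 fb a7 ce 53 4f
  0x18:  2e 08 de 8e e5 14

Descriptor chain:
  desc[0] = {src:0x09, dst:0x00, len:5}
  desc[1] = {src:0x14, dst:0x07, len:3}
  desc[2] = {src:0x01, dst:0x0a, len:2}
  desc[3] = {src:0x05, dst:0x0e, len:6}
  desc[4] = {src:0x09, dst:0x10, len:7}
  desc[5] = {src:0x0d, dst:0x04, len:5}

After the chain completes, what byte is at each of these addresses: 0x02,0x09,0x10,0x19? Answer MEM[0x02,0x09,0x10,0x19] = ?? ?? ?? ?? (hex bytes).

[0] 0x09->0x00 len=5 : 5c e9 15 1b b6
[1] 0x14->0x07 len=3 : a7 ce 53
[2] 0x01->0x0a len=2 : e9 15
[3] 0x05->0x0e len=6 : f9 ad a7 ce 53 e9
[4] 0x09->0x10 len=7 : 53 e9 15 1b b6 f9 ad
[5] 0x0d->0x04 len=5 : b6 f9 ad 53 e9
query mem[0x02]=0x15, mem[0x09]=0x53, mem[0x10]=0x53, mem[0x19]=0x08

MEM[0x02,0x09,0x10,0x19] = 15 53 53 08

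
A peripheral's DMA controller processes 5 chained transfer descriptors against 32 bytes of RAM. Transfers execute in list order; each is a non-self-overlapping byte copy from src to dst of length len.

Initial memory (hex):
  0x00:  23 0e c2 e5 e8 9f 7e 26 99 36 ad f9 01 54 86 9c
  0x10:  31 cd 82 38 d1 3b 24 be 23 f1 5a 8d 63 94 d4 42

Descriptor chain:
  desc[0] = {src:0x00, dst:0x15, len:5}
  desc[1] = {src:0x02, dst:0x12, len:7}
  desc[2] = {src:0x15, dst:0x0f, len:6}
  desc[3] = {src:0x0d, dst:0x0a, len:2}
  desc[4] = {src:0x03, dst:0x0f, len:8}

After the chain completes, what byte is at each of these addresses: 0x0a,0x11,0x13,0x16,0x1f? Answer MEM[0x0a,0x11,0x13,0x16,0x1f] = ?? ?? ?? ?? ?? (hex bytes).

D0: mem[0x15..0x19] <- [23 0e c2 e5 e8]
D1: mem[0x12..0x18] <- [c2 e5 e8 9f 7e 26 99]
D2: mem[0x0f..0x14] <- [9f 7e 26 99 e8 5a]
D3: mem[0x0a..0x0b] <- [54 86]
D4: mem[0x0f..0x16] <- [e5 e8 9f 7e 26 99 36 54]
query mem[0x0a]=0x54, mem[0x11]=0x9f, mem[0x13]=0x26, mem[0x16]=0x54, mem[0x1f]=0x42

MEM[0x0a,0x11,0x13,0x16,0x1f] = 54 9f 26 54 42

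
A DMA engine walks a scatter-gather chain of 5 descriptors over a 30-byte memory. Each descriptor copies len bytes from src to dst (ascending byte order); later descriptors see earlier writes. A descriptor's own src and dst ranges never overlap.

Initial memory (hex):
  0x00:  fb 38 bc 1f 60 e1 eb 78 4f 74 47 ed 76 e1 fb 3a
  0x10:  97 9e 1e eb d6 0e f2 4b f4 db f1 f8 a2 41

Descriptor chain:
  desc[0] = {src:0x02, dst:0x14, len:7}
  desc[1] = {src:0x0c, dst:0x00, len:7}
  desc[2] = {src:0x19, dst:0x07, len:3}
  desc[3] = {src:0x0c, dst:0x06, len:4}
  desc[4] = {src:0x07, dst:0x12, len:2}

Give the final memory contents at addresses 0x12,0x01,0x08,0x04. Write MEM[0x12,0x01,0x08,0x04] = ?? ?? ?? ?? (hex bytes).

MEM[0x12,0x01,0x08,0x04] = e1 e1 fb 97

#0 dst[0x14+7] := {0xbc,0x1f,0x60,0xe1,0xeb,0x78,0x4f}
#1 dst[0x00+7] := {0x76,0xe1,0xfb,0x3a,0x97,0x9e,0x1e}
#2 dst[0x07+3] := {0x78,0x4f,0xf8}
#3 dst[0x06+4] := {0x76,0xe1,0xfb,0x3a}
#4 dst[0x12+2] := {0xe1,0xfb}
query mem[0x12]=0xe1, mem[0x01]=0xe1, mem[0x08]=0xfb, mem[0x04]=0x97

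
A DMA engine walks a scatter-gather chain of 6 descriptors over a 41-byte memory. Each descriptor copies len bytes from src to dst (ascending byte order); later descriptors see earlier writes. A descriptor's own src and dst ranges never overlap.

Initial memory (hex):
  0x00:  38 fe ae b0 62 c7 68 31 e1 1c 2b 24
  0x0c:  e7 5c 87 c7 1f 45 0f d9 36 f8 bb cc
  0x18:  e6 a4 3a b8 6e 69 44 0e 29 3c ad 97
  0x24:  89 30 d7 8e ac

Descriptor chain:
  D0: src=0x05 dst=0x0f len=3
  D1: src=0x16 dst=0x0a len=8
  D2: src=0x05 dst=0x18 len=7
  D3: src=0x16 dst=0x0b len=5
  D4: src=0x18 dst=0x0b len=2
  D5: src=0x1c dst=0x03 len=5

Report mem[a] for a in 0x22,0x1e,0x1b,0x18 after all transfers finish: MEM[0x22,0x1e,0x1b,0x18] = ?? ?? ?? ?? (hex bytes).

MEM[0x22,0x1e,0x1b,0x18] = ad cc e1 c7

[0] 0x05->0x0f len=3 : c7 68 31
[1] 0x16->0x0a len=8 : bb cc e6 a4 3a b8 6e 69
[2] 0x05->0x18 len=7 : c7 68 31 e1 1c bb cc
[3] 0x16->0x0b len=5 : bb cc c7 68 31
[4] 0x18->0x0b len=2 : c7 68
[5] 0x1c->0x03 len=5 : 1c bb cc 0e 29
query mem[0x22]=0xad, mem[0x1e]=0xcc, mem[0x1b]=0xe1, mem[0x18]=0xc7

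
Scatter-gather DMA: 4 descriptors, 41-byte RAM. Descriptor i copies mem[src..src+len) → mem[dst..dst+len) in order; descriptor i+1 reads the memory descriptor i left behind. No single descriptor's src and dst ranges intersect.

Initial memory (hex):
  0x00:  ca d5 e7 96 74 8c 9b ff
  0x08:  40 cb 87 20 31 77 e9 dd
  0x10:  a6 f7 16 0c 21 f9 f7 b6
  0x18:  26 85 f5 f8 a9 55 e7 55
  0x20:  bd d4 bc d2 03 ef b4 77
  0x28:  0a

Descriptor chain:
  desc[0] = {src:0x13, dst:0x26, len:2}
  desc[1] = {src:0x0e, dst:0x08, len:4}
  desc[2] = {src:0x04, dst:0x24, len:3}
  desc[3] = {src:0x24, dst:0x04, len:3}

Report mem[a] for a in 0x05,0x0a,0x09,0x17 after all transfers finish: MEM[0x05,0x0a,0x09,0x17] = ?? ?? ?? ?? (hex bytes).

D0: mem[0x26..0x27] <- [0c 21]
D1: mem[0x08..0x0b] <- [e9 dd a6 f7]
D2: mem[0x24..0x26] <- [74 8c 9b]
D3: mem[0x04..0x06] <- [74 8c 9b]
query mem[0x05]=0x8c, mem[0x0a]=0xa6, mem[0x09]=0xdd, mem[0x17]=0xb6

MEM[0x05,0x0a,0x09,0x17] = 8c a6 dd b6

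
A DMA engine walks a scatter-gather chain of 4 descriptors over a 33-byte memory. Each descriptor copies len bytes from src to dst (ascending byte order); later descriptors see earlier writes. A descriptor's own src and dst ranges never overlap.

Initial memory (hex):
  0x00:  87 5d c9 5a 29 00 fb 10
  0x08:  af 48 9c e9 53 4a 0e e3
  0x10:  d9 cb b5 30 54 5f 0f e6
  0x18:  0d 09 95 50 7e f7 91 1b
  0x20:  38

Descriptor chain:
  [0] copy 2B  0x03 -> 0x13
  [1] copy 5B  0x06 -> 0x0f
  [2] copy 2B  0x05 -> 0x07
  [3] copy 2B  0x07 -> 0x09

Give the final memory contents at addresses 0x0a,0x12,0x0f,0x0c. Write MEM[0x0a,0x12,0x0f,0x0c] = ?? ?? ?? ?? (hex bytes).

[0] 0x03->0x13 len=2 : 5a 29
[1] 0x06->0x0f len=5 : fb 10 af 48 9c
[2] 0x05->0x07 len=2 : 00 fb
[3] 0x07->0x09 len=2 : 00 fb
query mem[0x0a]=0xfb, mem[0x12]=0x48, mem[0x0f]=0xfb, mem[0x0c]=0x53

MEM[0x0a,0x12,0x0f,0x0c] = fb 48 fb 53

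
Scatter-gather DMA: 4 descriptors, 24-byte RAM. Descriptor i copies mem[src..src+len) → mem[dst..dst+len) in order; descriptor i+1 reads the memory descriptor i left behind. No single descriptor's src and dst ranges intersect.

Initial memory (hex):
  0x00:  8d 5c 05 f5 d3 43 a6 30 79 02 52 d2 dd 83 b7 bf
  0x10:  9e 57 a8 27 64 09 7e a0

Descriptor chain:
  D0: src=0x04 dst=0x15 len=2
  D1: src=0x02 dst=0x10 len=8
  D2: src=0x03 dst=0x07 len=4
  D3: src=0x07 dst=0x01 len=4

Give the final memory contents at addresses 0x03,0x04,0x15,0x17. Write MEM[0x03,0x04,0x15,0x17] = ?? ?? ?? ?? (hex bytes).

MEM[0x03,0x04,0x15,0x17] = 43 a6 30 02

  after D0: wrote 2B at 0x15 = d343
  after D1: wrote 8B at 0x10 = 05f5d343a6307902
  after D2: wrote 4B at 0x07 = f5d343a6
  after D3: wrote 4B at 0x01 = f5d343a6
query mem[0x03]=0x43, mem[0x04]=0xa6, mem[0x15]=0x30, mem[0x17]=0x02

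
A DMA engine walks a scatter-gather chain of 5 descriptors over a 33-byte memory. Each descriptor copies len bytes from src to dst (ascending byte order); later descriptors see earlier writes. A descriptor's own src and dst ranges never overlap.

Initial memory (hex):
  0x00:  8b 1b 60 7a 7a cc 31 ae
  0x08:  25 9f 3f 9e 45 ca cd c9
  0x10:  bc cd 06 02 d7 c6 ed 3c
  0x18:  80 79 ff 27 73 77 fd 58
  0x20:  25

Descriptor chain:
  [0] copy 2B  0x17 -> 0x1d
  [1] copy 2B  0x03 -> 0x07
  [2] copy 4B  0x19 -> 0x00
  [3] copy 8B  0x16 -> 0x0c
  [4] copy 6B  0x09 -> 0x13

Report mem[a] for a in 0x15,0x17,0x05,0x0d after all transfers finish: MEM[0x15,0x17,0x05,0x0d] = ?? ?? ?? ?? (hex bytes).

MEM[0x15,0x17,0x05,0x0d] = 9e 3c cc 3c

#0 dst[0x1d+2] := {0x3c,0x80}
#1 dst[0x07+2] := {0x7a,0x7a}
#2 dst[0x00+4] := {0x79,0xff,0x27,0x73}
#3 dst[0x0c+8] := {0xed,0x3c,0x80,0x79,0xff,0x27,0x73,0x3c}
#4 dst[0x13+6] := {0x9f,0x3f,0x9e,0xed,0x3c,0x80}
query mem[0x15]=0x9e, mem[0x17]=0x3c, mem[0x05]=0xcc, mem[0x0d]=0x3c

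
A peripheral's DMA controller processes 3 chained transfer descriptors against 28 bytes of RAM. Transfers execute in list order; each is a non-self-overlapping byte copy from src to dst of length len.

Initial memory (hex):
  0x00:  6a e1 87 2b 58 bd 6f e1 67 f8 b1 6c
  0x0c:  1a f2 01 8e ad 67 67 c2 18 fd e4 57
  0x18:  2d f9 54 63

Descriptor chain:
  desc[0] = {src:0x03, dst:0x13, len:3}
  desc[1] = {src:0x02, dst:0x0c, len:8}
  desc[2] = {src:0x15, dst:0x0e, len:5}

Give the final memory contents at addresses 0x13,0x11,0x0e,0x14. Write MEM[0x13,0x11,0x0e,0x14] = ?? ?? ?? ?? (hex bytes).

MEM[0x13,0x11,0x0e,0x14] = f8 2d bd 58

  after D0: wrote 3B at 0x13 = 2b58bd
  after D1: wrote 8B at 0x0c = 872b58bd6fe167f8
  after D2: wrote 5B at 0x0e = bde4572df9
query mem[0x13]=0xf8, mem[0x11]=0x2d, mem[0x0e]=0xbd, mem[0x14]=0x58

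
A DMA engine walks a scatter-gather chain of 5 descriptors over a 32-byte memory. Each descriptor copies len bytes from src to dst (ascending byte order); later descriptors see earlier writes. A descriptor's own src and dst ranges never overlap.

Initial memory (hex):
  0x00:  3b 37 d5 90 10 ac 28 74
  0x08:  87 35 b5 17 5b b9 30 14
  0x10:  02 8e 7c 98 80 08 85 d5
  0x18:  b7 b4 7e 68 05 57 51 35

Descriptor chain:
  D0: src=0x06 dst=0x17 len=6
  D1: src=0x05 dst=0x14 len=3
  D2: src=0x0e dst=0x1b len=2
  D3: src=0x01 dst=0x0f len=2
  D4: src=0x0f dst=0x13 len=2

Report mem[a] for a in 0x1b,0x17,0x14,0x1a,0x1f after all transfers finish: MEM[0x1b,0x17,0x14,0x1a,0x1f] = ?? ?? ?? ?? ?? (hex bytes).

[0] 0x06->0x17 len=6 : 28 74 87 35 b5 17
[1] 0x05->0x14 len=3 : ac 28 74
[2] 0x0e->0x1b len=2 : 30 14
[3] 0x01->0x0f len=2 : 37 d5
[4] 0x0f->0x13 len=2 : 37 d5
query mem[0x1b]=0x30, mem[0x17]=0x28, mem[0x14]=0xd5, mem[0x1a]=0x35, mem[0x1f]=0x35

MEM[0x1b,0x17,0x14,0x1a,0x1f] = 30 28 d5 35 35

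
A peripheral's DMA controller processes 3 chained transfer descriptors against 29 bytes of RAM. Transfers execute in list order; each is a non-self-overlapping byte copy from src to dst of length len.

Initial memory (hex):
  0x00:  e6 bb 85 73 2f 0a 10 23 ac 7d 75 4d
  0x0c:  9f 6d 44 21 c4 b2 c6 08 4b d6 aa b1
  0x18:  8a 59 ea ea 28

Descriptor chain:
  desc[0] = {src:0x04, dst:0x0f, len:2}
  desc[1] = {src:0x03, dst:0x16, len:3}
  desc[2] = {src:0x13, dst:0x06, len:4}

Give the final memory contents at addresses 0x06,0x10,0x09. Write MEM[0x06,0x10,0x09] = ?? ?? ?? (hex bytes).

#0 dst[0x0f+2] := {0x2f,0x0a}
#1 dst[0x16+3] := {0x73,0x2f,0x0a}
#2 dst[0x06+4] := {0x08,0x4b,0xd6,0x73}
query mem[0x06]=0x08, mem[0x10]=0x0a, mem[0x09]=0x73

MEM[0x06,0x10,0x09] = 08 0a 73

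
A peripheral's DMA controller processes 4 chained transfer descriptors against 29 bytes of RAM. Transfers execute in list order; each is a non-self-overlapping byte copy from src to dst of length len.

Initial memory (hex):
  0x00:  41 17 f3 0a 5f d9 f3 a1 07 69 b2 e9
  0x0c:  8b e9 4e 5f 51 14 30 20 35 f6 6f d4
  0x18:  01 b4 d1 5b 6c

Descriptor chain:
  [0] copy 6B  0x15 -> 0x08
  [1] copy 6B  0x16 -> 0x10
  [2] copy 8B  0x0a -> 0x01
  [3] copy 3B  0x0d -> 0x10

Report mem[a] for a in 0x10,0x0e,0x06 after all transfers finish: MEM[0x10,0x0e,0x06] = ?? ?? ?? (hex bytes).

D0: mem[0x08..0x0d] <- [f6 6f d4 01 b4 d1]
D1: mem[0x10..0x15] <- [6f d4 01 b4 d1 5b]
D2: mem[0x01..0x08] <- [d4 01 b4 d1 4e 5f 6f d4]
D3: mem[0x10..0x12] <- [d1 4e 5f]
query mem[0x10]=0xd1, mem[0x0e]=0x4e, mem[0x06]=0x5f

MEM[0x10,0x0e,0x06] = d1 4e 5f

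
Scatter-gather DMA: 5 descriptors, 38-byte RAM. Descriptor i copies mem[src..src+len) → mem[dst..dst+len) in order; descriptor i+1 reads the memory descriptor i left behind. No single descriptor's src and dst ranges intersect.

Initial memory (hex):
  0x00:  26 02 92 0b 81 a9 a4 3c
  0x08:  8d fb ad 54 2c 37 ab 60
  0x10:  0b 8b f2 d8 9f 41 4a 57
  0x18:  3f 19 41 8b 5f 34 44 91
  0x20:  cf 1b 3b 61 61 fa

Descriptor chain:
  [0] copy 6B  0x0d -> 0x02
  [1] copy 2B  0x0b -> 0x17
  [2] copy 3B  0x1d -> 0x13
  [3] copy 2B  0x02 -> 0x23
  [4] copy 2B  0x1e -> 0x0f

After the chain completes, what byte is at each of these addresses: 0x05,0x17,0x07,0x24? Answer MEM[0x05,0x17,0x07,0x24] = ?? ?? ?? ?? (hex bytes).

MEM[0x05,0x17,0x07,0x24] = 0b 54 f2 ab

D0: mem[0x02..0x07] <- [37 ab 60 0b 8b f2]
D1: mem[0x17..0x18] <- [54 2c]
D2: mem[0x13..0x15] <- [34 44 91]
D3: mem[0x23..0x24] <- [37 ab]
D4: mem[0x0f..0x10] <- [44 91]
query mem[0x05]=0x0b, mem[0x17]=0x54, mem[0x07]=0xf2, mem[0x24]=0xab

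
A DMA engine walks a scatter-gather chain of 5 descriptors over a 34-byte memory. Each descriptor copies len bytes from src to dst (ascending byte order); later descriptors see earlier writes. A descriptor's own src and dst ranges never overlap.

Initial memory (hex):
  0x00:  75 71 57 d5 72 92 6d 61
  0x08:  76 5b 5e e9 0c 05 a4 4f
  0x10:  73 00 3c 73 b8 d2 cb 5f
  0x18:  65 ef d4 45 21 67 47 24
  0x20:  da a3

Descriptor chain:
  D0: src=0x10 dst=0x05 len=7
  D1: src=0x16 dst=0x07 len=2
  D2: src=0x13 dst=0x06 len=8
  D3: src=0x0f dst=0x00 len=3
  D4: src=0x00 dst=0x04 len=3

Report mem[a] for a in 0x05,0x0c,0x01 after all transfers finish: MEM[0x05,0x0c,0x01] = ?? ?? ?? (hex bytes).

MEM[0x05,0x0c,0x01] = 73 ef 73

[0] 0x10->0x05 len=7 : 73 00 3c 73 b8 d2 cb
[1] 0x16->0x07 len=2 : cb 5f
[2] 0x13->0x06 len=8 : 73 b8 d2 cb 5f 65 ef d4
[3] 0x0f->0x00 len=3 : 4f 73 00
[4] 0x00->0x04 len=3 : 4f 73 00
query mem[0x05]=0x73, mem[0x0c]=0xef, mem[0x01]=0x73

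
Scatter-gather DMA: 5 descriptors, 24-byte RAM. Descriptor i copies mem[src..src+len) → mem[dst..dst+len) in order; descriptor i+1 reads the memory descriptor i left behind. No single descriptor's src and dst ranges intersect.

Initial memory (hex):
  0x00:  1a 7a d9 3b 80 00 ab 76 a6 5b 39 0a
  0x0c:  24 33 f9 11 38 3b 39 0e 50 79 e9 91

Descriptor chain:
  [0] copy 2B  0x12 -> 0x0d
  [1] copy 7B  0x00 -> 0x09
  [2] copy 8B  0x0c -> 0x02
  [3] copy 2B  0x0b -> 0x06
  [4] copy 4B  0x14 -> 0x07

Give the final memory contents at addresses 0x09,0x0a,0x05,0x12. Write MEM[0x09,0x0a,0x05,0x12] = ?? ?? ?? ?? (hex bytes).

  after D0: wrote 2B at 0x0d = 390e
  after D1: wrote 7B at 0x09 = 1a7ad93b8000ab
  after D2: wrote 8B at 0x02 = 3b8000ab383b390e
  after D3: wrote 2B at 0x06 = d93b
  after D4: wrote 4B at 0x07 = 5079e991
query mem[0x09]=0xe9, mem[0x0a]=0x91, mem[0x05]=0xab, mem[0x12]=0x39

MEM[0x09,0x0a,0x05,0x12] = e9 91 ab 39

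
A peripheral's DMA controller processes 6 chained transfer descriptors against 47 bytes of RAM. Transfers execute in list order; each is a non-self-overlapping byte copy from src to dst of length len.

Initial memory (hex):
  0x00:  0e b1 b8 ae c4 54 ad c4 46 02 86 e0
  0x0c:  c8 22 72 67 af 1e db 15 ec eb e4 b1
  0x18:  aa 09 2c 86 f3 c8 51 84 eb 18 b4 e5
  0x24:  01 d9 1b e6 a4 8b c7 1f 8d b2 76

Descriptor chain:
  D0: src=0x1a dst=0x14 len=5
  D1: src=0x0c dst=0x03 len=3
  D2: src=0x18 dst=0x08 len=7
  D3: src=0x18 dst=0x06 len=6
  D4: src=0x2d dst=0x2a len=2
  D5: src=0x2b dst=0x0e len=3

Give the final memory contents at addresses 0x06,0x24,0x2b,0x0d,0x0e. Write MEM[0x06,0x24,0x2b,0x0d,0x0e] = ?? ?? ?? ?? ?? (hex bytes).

[0] 0x1a->0x14 len=5 : 2c 86 f3 c8 51
[1] 0x0c->0x03 len=3 : c8 22 72
[2] 0x18->0x08 len=7 : 51 09 2c 86 f3 c8 51
[3] 0x18->0x06 len=6 : 51 09 2c 86 f3 c8
[4] 0x2d->0x2a len=2 : b2 76
[5] 0x2b->0x0e len=3 : 76 8d b2
query mem[0x06]=0x51, mem[0x24]=0x01, mem[0x2b]=0x76, mem[0x0d]=0xc8, mem[0x0e]=0x76

MEM[0x06,0x24,0x2b,0x0d,0x0e] = 51 01 76 c8 76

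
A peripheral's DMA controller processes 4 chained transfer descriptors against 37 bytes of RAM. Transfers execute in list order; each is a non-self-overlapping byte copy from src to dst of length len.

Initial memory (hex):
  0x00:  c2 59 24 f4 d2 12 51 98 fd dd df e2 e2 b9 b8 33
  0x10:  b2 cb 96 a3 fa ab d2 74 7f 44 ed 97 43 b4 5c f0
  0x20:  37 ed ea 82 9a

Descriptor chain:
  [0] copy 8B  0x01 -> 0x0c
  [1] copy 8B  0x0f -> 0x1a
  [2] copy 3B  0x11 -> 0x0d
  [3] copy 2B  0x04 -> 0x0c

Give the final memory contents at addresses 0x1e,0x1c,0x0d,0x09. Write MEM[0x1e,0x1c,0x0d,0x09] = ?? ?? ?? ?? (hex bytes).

#0 dst[0x0c+8] := {0x59,0x24,0xf4,0xd2,0x12,0x51,0x98,0xfd}
#1 dst[0x1a+8] := {0xd2,0x12,0x51,0x98,0xfd,0xfa,0xab,0xd2}
#2 dst[0x0d+3] := {0x51,0x98,0xfd}
#3 dst[0x0c+2] := {0xd2,0x12}
query mem[0x1e]=0xfd, mem[0x1c]=0x51, mem[0x0d]=0x12, mem[0x09]=0xdd

MEM[0x1e,0x1c,0x0d,0x09] = fd 51 12 dd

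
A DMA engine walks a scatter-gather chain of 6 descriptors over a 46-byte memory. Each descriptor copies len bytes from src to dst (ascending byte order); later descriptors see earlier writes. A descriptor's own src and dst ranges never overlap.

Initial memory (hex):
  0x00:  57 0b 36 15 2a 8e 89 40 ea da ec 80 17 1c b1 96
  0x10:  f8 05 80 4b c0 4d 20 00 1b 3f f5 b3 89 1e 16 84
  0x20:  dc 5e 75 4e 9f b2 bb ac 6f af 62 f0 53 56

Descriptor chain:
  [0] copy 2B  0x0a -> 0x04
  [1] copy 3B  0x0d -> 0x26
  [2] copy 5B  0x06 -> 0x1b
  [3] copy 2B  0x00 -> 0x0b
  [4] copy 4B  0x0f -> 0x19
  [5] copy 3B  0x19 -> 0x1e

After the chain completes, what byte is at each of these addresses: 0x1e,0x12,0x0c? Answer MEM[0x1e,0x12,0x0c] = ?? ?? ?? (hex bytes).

  after D0: wrote 2B at 0x04 = ec80
  after D1: wrote 3B at 0x26 = 1cb196
  after D2: wrote 5B at 0x1b = 8940eadaec
  after D3: wrote 2B at 0x0b = 570b
  after D4: wrote 4B at 0x19 = 96f80580
  after D5: wrote 3B at 0x1e = 96f805
query mem[0x1e]=0x96, mem[0x12]=0x80, mem[0x0c]=0x0b

MEM[0x1e,0x12,0x0c] = 96 80 0b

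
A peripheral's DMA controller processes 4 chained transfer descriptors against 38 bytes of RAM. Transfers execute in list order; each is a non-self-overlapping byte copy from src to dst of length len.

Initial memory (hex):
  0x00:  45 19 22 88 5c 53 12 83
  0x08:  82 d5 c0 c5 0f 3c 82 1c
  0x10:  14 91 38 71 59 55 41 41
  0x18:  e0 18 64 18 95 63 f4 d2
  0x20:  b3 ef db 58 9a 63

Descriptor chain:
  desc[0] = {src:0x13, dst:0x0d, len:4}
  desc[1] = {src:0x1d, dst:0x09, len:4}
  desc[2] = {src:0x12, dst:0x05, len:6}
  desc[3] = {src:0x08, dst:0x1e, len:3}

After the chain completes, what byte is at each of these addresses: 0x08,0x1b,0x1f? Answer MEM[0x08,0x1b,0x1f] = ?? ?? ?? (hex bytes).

  after D0: wrote 4B at 0x0d = 71595541
  after D1: wrote 4B at 0x09 = 63f4d2b3
  after D2: wrote 6B at 0x05 = 387159554141
  after D3: wrote 3B at 0x1e = 554141
query mem[0x08]=0x55, mem[0x1b]=0x18, mem[0x1f]=0x41

MEM[0x08,0x1b,0x1f] = 55 18 41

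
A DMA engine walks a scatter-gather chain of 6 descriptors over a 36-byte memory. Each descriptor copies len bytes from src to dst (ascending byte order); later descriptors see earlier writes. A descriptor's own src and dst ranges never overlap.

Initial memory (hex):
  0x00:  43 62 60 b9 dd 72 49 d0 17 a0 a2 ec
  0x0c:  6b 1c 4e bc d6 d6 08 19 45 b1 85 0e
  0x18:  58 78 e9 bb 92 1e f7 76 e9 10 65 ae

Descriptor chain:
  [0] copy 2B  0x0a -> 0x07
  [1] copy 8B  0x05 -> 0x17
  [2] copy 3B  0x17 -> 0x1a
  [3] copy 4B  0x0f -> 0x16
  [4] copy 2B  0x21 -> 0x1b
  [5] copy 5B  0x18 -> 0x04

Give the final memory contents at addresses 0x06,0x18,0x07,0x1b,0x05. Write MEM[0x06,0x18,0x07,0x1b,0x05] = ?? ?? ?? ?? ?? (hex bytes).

MEM[0x06,0x18,0x07,0x1b,0x05] = 72 d6 10 10 08

[0] 0x0a->0x07 len=2 : a2 ec
[1] 0x05->0x17 len=8 : 72 49 a2 ec a0 a2 ec 6b
[2] 0x17->0x1a len=3 : 72 49 a2
[3] 0x0f->0x16 len=4 : bc d6 d6 08
[4] 0x21->0x1b len=2 : 10 65
[5] 0x18->0x04 len=5 : d6 08 72 10 65
query mem[0x06]=0x72, mem[0x18]=0xd6, mem[0x07]=0x10, mem[0x1b]=0x10, mem[0x05]=0x08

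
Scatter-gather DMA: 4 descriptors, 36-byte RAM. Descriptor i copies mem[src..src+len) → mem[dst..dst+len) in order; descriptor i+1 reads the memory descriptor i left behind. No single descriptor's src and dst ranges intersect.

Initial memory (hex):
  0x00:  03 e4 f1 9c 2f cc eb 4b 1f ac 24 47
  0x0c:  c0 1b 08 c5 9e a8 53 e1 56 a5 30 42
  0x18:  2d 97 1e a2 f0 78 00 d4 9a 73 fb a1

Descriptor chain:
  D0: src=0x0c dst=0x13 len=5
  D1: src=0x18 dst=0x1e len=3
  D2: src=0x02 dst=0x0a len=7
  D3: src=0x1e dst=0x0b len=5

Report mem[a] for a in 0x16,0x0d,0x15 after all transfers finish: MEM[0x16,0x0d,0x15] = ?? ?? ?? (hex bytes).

D0: mem[0x13..0x17] <- [c0 1b 08 c5 9e]
D1: mem[0x1e..0x20] <- [2d 97 1e]
D2: mem[0x0a..0x10] <- [f1 9c 2f cc eb 4b 1f]
D3: mem[0x0b..0x0f] <- [2d 97 1e 73 fb]
query mem[0x16]=0xc5, mem[0x0d]=0x1e, mem[0x15]=0x08

MEM[0x16,0x0d,0x15] = c5 1e 08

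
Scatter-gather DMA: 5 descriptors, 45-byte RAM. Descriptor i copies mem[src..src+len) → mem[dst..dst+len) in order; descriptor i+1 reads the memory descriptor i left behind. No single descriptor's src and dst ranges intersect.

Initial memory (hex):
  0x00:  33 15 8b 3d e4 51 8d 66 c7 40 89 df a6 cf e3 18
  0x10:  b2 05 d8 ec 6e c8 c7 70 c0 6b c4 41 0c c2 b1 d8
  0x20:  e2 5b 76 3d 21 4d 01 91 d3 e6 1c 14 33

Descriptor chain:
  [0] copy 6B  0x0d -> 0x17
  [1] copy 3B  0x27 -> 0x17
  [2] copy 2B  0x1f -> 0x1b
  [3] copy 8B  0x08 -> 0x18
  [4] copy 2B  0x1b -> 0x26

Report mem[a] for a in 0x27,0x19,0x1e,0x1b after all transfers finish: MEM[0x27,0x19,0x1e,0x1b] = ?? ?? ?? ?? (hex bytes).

[0] 0x0d->0x17 len=6 : cf e3 18 b2 05 d8
[1] 0x27->0x17 len=3 : 91 d3 e6
[2] 0x1f->0x1b len=2 : d8 e2
[3] 0x08->0x18 len=8 : c7 40 89 df a6 cf e3 18
[4] 0x1b->0x26 len=2 : df a6
query mem[0x27]=0xa6, mem[0x19]=0x40, mem[0x1e]=0xe3, mem[0x1b]=0xdf

MEM[0x27,0x19,0x1e,0x1b] = a6 40 e3 df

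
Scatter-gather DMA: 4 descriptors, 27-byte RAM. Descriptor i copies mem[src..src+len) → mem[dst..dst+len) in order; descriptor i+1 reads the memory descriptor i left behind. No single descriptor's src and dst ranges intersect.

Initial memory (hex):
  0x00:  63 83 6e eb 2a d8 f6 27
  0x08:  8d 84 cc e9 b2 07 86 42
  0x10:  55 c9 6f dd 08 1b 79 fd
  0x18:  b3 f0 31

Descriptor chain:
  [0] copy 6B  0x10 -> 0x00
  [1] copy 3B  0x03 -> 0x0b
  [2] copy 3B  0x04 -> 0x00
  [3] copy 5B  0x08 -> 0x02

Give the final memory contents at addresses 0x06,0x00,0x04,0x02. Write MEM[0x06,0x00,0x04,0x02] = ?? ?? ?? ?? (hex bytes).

MEM[0x06,0x00,0x04,0x02] = 08 08 cc 8d

#0 dst[0x00+6] := {0x55,0xc9,0x6f,0xdd,0x08,0x1b}
#1 dst[0x0b+3] := {0xdd,0x08,0x1b}
#2 dst[0x00+3] := {0x08,0x1b,0xf6}
#3 dst[0x02+5] := {0x8d,0x84,0xcc,0xdd,0x08}
query mem[0x06]=0x08, mem[0x00]=0x08, mem[0x04]=0xcc, mem[0x02]=0x8d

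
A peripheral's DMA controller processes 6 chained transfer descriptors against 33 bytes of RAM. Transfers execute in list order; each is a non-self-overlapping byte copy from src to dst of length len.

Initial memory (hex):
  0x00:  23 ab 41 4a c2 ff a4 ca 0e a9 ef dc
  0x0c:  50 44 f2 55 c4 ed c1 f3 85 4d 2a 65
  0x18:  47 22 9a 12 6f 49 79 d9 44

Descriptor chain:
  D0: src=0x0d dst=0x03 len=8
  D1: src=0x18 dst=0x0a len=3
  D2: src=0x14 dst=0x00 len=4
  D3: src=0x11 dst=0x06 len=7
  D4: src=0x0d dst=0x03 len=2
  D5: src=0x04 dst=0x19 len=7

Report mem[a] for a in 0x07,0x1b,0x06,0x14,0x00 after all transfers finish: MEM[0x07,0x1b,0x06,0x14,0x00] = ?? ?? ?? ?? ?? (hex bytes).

  after D0: wrote 8B at 0x03 = 44f255c4edc1f385
  after D1: wrote 3B at 0x0a = 47229a
  after D2: wrote 4B at 0x00 = 854d2a65
  after D3: wrote 7B at 0x06 = edc1f3854d2a65
  after D4: wrote 2B at 0x03 = 44f2
  after D5: wrote 7B at 0x19 = f255edc1f3854d
query mem[0x07]=0xc1, mem[0x1b]=0xed, mem[0x06]=0xed, mem[0x14]=0x85, mem[0x00]=0x85

MEM[0x07,0x1b,0x06,0x14,0x00] = c1 ed ed 85 85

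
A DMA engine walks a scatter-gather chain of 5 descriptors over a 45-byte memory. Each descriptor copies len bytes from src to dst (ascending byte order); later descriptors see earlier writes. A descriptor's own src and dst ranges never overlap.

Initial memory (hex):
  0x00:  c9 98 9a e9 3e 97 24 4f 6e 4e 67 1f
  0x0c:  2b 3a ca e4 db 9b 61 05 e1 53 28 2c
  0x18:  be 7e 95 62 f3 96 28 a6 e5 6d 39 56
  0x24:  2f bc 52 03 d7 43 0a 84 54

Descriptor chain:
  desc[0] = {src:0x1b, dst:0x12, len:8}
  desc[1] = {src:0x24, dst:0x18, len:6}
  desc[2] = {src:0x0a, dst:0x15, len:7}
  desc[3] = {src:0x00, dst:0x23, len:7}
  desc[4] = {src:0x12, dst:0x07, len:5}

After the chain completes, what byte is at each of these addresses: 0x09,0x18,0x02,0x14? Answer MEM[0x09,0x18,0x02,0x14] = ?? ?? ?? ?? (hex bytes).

D0: mem[0x12..0x19] <- [62 f3 96 28 a6 e5 6d 39]
D1: mem[0x18..0x1d] <- [2f bc 52 03 d7 43]
D2: mem[0x15..0x1b] <- [67 1f 2b 3a ca e4 db]
D3: mem[0x23..0x29] <- [c9 98 9a e9 3e 97 24]
D4: mem[0x07..0x0b] <- [62 f3 96 67 1f]
query mem[0x09]=0x96, mem[0x18]=0x3a, mem[0x02]=0x9a, mem[0x14]=0x96

MEM[0x09,0x18,0x02,0x14] = 96 3a 9a 96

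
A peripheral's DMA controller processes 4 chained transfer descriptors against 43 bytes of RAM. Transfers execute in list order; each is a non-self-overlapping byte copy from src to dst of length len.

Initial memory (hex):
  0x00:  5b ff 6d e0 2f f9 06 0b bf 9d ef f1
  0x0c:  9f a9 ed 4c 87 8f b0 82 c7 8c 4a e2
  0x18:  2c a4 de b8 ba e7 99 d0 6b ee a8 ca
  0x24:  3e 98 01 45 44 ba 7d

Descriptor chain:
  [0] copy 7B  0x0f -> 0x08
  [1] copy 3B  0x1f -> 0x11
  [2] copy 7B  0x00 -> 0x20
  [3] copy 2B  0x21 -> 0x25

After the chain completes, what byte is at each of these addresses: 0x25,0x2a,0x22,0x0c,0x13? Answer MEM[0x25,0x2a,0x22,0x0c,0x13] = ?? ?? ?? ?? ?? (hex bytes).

MEM[0x25,0x2a,0x22,0x0c,0x13] = ff 7d 6d 82 ee

  after D0: wrote 7B at 0x08 = 4c878fb082c78c
  after D1: wrote 3B at 0x11 = d06bee
  after D2: wrote 7B at 0x20 = 5bff6de02ff906
  after D3: wrote 2B at 0x25 = ff6d
query mem[0x25]=0xff, mem[0x2a]=0x7d, mem[0x22]=0x6d, mem[0x0c]=0x82, mem[0x13]=0xee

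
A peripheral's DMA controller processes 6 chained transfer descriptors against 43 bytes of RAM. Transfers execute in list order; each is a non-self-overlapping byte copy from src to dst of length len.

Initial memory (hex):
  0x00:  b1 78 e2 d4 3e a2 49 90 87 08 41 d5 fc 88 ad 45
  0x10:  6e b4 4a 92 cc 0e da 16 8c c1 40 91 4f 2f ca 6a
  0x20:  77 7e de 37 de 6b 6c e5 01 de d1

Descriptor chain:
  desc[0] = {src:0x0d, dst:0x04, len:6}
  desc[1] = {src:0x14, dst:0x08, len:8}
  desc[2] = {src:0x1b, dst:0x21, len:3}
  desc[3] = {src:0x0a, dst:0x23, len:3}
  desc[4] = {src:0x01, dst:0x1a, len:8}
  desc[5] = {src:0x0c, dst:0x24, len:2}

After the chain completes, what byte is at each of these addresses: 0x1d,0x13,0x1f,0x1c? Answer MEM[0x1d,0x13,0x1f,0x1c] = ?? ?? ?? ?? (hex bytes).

MEM[0x1d,0x13,0x1f,0x1c] = 88 92 45 d4

  after D0: wrote 6B at 0x04 = 88ad456eb44a
  after D1: wrote 8B at 0x08 = cc0eda168cc14091
  after D2: wrote 3B at 0x21 = 914f2f
  after D3: wrote 3B at 0x23 = da168c
  after D4: wrote 8B at 0x1a = 78e2d488ad456ecc
  after D5: wrote 2B at 0x24 = 8cc1
query mem[0x1d]=0x88, mem[0x13]=0x92, mem[0x1f]=0x45, mem[0x1c]=0xd4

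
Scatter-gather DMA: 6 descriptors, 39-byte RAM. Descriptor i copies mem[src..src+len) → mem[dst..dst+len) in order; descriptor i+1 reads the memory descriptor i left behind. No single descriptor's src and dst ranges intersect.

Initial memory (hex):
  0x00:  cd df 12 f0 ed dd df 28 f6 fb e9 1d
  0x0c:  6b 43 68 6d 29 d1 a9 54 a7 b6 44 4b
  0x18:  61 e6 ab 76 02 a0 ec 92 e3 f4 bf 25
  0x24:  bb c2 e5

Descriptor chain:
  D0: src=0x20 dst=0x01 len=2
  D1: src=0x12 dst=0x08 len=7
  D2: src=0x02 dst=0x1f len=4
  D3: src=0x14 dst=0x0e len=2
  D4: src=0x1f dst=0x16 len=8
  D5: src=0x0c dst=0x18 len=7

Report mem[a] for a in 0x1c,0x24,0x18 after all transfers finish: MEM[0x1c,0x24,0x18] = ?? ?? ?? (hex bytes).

MEM[0x1c,0x24,0x18] = 29 bb 44

[0] 0x20->0x01 len=2 : e3 f4
[1] 0x12->0x08 len=7 : a9 54 a7 b6 44 4b 61
[2] 0x02->0x1f len=4 : f4 f0 ed dd
[3] 0x14->0x0e len=2 : a7 b6
[4] 0x1f->0x16 len=8 : f4 f0 ed dd 25 bb c2 e5
[5] 0x0c->0x18 len=7 : 44 4b a7 b6 29 d1 a9
query mem[0x1c]=0x29, mem[0x24]=0xbb, mem[0x18]=0x44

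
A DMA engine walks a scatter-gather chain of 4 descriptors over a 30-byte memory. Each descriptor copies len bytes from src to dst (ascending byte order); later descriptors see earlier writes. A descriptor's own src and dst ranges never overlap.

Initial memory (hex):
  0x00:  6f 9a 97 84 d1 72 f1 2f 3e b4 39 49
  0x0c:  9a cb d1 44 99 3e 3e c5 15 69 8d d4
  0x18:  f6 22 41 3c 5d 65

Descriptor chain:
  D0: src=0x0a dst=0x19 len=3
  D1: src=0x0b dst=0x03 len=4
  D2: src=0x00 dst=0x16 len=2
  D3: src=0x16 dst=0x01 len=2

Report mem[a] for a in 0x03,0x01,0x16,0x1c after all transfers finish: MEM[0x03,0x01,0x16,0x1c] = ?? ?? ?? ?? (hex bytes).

#0 dst[0x19+3] := {0x39,0x49,0x9a}
#1 dst[0x03+4] := {0x49,0x9a,0xcb,0xd1}
#2 dst[0x16+2] := {0x6f,0x9a}
#3 dst[0x01+2] := {0x6f,0x9a}
query mem[0x03]=0x49, mem[0x01]=0x6f, mem[0x16]=0x6f, mem[0x1c]=0x5d

MEM[0x03,0x01,0x16,0x1c] = 49 6f 6f 5d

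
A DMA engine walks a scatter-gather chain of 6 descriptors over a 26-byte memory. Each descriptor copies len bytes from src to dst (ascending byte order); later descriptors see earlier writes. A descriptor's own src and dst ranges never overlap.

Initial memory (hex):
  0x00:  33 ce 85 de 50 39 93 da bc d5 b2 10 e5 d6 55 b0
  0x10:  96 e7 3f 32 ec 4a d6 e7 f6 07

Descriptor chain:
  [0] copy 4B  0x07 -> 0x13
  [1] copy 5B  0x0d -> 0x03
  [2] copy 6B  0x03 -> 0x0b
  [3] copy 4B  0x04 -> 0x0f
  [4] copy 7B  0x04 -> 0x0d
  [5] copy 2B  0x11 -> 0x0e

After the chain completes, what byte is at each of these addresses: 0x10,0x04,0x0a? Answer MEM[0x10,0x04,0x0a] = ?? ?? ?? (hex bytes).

MEM[0x10,0x04,0x0a] = e7 55 b2

#0 dst[0x13+4] := {0xda,0xbc,0xd5,0xb2}
#1 dst[0x03+5] := {0xd6,0x55,0xb0,0x96,0xe7}
#2 dst[0x0b+6] := {0xd6,0x55,0xb0,0x96,0xe7,0xbc}
#3 dst[0x0f+4] := {0x55,0xb0,0x96,0xe7}
#4 dst[0x0d+7] := {0x55,0xb0,0x96,0xe7,0xbc,0xd5,0xb2}
#5 dst[0x0e+2] := {0xbc,0xd5}
query mem[0x10]=0xe7, mem[0x04]=0x55, mem[0x0a]=0xb2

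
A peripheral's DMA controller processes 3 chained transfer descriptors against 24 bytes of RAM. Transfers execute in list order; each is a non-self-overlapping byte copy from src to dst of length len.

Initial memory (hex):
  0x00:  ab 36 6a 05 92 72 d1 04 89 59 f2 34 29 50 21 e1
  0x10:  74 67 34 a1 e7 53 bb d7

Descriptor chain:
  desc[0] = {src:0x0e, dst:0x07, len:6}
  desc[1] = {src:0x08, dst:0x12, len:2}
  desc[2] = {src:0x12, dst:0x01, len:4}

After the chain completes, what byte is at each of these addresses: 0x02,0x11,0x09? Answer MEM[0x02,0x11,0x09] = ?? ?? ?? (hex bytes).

  after D0: wrote 6B at 0x07 = 21e1746734a1
  after D1: wrote 2B at 0x12 = e174
  after D2: wrote 4B at 0x01 = e174e753
query mem[0x02]=0x74, mem[0x11]=0x67, mem[0x09]=0x74

MEM[0x02,0x11,0x09] = 74 67 74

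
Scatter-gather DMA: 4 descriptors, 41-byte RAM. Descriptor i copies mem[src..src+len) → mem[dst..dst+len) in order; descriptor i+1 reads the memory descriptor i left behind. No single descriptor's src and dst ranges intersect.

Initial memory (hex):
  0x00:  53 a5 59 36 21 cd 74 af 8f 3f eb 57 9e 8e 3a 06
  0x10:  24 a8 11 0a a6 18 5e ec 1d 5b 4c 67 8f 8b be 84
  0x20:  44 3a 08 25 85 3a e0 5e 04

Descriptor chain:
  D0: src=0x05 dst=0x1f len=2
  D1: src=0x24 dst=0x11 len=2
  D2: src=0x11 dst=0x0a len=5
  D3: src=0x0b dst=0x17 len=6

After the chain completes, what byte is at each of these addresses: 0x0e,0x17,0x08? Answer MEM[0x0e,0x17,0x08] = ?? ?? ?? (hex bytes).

MEM[0x0e,0x17,0x08] = 18 3a 8f

[0] 0x05->0x1f len=2 : cd 74
[1] 0x24->0x11 len=2 : 85 3a
[2] 0x11->0x0a len=5 : 85 3a 0a a6 18
[3] 0x0b->0x17 len=6 : 3a 0a a6 18 06 24
query mem[0x0e]=0x18, mem[0x17]=0x3a, mem[0x08]=0x8f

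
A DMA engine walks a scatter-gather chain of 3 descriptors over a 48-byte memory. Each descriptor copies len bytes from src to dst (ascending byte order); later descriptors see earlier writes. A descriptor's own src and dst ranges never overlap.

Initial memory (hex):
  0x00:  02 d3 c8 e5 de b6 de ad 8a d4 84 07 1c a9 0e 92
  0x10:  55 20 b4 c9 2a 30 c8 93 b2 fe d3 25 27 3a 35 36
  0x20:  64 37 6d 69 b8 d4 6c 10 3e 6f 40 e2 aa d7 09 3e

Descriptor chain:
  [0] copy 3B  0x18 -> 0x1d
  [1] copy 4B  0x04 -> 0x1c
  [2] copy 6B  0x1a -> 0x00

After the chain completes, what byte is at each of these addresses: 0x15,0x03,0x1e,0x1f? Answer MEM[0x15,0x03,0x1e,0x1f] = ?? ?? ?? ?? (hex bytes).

MEM[0x15,0x03,0x1e,0x1f] = 30 b6 de ad

D0: mem[0x1d..0x1f] <- [b2 fe d3]
D1: mem[0x1c..0x1f] <- [de b6 de ad]
D2: mem[0x00..0x05] <- [d3 25 de b6 de ad]
query mem[0x15]=0x30, mem[0x03]=0xb6, mem[0x1e]=0xde, mem[0x1f]=0xad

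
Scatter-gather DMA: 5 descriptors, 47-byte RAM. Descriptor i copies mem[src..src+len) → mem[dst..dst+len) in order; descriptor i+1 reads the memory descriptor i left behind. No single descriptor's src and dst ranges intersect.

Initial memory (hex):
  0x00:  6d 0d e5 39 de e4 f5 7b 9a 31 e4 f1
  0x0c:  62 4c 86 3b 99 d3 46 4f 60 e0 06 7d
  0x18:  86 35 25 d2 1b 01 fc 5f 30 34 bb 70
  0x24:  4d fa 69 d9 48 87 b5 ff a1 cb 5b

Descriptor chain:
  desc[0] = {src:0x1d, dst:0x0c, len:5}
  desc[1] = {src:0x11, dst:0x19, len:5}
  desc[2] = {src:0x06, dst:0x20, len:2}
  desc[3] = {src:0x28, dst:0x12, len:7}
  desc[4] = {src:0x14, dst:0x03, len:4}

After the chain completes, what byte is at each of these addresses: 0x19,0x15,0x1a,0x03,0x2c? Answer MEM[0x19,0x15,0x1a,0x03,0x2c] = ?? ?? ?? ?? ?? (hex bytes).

#0 dst[0x0c+5] := {0x01,0xfc,0x5f,0x30,0x34}
#1 dst[0x19+5] := {0xd3,0x46,0x4f,0x60,0xe0}
#2 dst[0x20+2] := {0xf5,0x7b}
#3 dst[0x12+7] := {0x48,0x87,0xb5,0xff,0xa1,0xcb,0x5b}
#4 dst[0x03+4] := {0xb5,0xff,0xa1,0xcb}
query mem[0x19]=0xd3, mem[0x15]=0xff, mem[0x1a]=0x46, mem[0x03]=0xb5, mem[0x2c]=0xa1

MEM[0x19,0x15,0x1a,0x03,0x2c] = d3 ff 46 b5 a1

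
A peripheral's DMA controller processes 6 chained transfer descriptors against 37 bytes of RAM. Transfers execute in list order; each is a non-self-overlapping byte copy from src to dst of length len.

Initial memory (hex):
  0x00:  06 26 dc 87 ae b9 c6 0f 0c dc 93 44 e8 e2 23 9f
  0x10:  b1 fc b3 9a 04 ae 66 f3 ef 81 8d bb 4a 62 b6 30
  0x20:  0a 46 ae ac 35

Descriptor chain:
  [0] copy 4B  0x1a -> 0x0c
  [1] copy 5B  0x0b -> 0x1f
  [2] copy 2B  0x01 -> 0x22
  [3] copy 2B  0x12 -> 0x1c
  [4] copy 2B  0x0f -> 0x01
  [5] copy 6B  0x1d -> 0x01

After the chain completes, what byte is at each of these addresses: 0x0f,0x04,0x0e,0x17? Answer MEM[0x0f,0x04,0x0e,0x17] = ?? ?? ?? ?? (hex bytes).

  after D0: wrote 4B at 0x0c = 8dbb4a62
  after D1: wrote 5B at 0x1f = 448dbb4a62
  after D2: wrote 2B at 0x22 = 26dc
  after D3: wrote 2B at 0x1c = b39a
  after D4: wrote 2B at 0x01 = 62b1
  after D5: wrote 6B at 0x01 = 9ab6448dbb26
query mem[0x0f]=0x62, mem[0x04]=0x8d, mem[0x0e]=0x4a, mem[0x17]=0xf3

MEM[0x0f,0x04,0x0e,0x17] = 62 8d 4a f3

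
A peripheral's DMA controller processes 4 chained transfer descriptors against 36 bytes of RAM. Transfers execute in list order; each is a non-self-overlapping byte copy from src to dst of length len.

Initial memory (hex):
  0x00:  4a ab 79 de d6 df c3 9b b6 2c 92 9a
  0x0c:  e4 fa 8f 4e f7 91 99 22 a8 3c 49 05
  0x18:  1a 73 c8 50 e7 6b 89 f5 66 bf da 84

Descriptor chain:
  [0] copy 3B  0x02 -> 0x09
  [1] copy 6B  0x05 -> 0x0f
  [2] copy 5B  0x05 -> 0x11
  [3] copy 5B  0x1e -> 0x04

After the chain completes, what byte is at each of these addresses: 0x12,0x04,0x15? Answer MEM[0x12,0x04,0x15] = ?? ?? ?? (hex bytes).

#0 dst[0x09+3] := {0x79,0xde,0xd6}
#1 dst[0x0f+6] := {0xdf,0xc3,0x9b,0xb6,0x79,0xde}
#2 dst[0x11+5] := {0xdf,0xc3,0x9b,0xb6,0x79}
#3 dst[0x04+5] := {0x89,0xf5,0x66,0xbf,0xda}
query mem[0x12]=0xc3, mem[0x04]=0x89, mem[0x15]=0x79

MEM[0x12,0x04,0x15] = c3 89 79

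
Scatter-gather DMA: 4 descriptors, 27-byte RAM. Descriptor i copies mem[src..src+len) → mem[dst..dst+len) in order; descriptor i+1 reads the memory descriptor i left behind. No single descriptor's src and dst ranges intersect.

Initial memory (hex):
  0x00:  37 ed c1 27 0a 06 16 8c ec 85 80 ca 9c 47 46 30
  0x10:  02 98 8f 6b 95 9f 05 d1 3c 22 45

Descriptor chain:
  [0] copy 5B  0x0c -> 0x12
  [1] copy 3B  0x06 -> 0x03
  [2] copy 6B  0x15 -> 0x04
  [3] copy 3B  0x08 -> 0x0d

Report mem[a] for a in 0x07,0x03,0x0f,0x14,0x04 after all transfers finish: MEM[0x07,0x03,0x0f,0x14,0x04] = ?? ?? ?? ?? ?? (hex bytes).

MEM[0x07,0x03,0x0f,0x14,0x04] = 3c 16 80 46 30

[0] 0x0c->0x12 len=5 : 9c 47 46 30 02
[1] 0x06->0x03 len=3 : 16 8c ec
[2] 0x15->0x04 len=6 : 30 02 d1 3c 22 45
[3] 0x08->0x0d len=3 : 22 45 80
query mem[0x07]=0x3c, mem[0x03]=0x16, mem[0x0f]=0x80, mem[0x14]=0x46, mem[0x04]=0x30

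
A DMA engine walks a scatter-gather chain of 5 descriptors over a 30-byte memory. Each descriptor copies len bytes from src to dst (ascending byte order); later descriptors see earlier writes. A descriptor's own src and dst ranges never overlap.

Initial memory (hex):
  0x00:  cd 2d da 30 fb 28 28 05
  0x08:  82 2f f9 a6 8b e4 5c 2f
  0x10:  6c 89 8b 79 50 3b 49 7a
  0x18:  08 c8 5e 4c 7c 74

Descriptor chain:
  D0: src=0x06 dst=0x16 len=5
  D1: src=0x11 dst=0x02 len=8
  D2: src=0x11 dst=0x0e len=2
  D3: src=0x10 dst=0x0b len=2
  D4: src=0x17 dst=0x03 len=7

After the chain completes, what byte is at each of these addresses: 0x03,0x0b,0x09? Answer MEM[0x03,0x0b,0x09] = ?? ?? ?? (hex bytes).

MEM[0x03,0x0b,0x09] = 05 6c 74

[0] 0x06->0x16 len=5 : 28 05 82 2f f9
[1] 0x11->0x02 len=8 : 89 8b 79 50 3b 28 05 82
[2] 0x11->0x0e len=2 : 89 8b
[3] 0x10->0x0b len=2 : 6c 89
[4] 0x17->0x03 len=7 : 05 82 2f f9 4c 7c 74
query mem[0x03]=0x05, mem[0x0b]=0x6c, mem[0x09]=0x74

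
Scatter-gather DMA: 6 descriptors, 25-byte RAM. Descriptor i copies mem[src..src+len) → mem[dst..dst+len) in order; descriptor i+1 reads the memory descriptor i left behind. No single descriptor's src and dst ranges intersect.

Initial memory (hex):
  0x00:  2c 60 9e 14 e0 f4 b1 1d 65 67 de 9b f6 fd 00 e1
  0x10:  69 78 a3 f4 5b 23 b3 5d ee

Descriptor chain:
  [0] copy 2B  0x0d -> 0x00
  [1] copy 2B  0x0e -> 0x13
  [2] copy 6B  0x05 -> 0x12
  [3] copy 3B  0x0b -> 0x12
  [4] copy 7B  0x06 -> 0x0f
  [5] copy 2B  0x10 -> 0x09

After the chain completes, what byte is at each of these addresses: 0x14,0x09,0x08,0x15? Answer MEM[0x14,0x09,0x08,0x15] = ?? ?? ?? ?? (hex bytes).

MEM[0x14,0x09,0x08,0x15] = 9b 1d 65 f6

#0 dst[0x00+2] := {0xfd,0x00}
#1 dst[0x13+2] := {0x00,0xe1}
#2 dst[0x12+6] := {0xf4,0xb1,0x1d,0x65,0x67,0xde}
#3 dst[0x12+3] := {0x9b,0xf6,0xfd}
#4 dst[0x0f+7] := {0xb1,0x1d,0x65,0x67,0xde,0x9b,0xf6}
#5 dst[0x09+2] := {0x1d,0x65}
query mem[0x14]=0x9b, mem[0x09]=0x1d, mem[0x08]=0x65, mem[0x15]=0xf6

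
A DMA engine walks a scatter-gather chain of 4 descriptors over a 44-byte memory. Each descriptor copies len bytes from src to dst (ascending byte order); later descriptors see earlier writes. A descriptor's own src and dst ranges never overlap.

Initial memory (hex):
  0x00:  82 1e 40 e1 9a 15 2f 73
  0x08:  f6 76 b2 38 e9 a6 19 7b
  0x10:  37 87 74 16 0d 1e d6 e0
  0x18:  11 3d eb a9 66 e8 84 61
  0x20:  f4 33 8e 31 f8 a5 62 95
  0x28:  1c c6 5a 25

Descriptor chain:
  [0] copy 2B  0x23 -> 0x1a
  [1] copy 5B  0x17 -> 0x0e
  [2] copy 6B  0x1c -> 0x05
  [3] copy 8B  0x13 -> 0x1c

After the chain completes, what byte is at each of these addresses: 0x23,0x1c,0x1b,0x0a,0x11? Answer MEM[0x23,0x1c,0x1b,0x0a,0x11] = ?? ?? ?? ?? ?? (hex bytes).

[0] 0x23->0x1a len=2 : 31 f8
[1] 0x17->0x0e len=5 : e0 11 3d 31 f8
[2] 0x1c->0x05 len=6 : 66 e8 84 61 f4 33
[3] 0x13->0x1c len=8 : 16 0d 1e d6 e0 11 3d 31
query mem[0x23]=0x31, mem[0x1c]=0x16, mem[0x1b]=0xf8, mem[0x0a]=0x33, mem[0x11]=0x31

MEM[0x23,0x1c,0x1b,0x0a,0x11] = 31 16 f8 33 31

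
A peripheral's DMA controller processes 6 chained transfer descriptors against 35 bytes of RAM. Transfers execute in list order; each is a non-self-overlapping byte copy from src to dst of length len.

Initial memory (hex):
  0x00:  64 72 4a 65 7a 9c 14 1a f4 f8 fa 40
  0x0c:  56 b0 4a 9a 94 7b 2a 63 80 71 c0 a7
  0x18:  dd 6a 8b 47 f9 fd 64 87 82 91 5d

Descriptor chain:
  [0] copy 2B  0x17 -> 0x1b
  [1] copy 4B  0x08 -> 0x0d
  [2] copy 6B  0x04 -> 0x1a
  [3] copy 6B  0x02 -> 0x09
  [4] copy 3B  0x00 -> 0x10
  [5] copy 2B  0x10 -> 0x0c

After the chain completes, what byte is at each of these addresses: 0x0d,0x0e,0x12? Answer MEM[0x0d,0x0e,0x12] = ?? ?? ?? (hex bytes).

MEM[0x0d,0x0e,0x12] = 72 1a 4a

#0 dst[0x1b+2] := {0xa7,0xdd}
#1 dst[0x0d+4] := {0xf4,0xf8,0xfa,0x40}
#2 dst[0x1a+6] := {0x7a,0x9c,0x14,0x1a,0xf4,0xf8}
#3 dst[0x09+6] := {0x4a,0x65,0x7a,0x9c,0x14,0x1a}
#4 dst[0x10+3] := {0x64,0x72,0x4a}
#5 dst[0x0c+2] := {0x64,0x72}
query mem[0x0d]=0x72, mem[0x0e]=0x1a, mem[0x12]=0x4a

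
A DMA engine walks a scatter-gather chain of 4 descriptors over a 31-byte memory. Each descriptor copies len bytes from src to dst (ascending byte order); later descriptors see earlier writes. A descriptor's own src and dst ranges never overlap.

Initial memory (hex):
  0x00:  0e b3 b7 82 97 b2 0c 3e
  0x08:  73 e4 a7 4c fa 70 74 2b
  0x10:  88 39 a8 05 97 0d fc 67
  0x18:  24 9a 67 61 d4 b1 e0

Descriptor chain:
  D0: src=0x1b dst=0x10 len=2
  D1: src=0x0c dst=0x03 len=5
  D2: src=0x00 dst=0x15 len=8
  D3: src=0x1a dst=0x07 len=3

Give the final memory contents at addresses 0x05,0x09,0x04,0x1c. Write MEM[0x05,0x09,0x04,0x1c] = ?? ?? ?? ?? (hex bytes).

MEM[0x05,0x09,0x04,0x1c] = 74 61 70 61

D0: mem[0x10..0x11] <- [61 d4]
D1: mem[0x03..0x07] <- [fa 70 74 2b 61]
D2: mem[0x15..0x1c] <- [0e b3 b7 fa 70 74 2b 61]
D3: mem[0x07..0x09] <- [74 2b 61]
query mem[0x05]=0x74, mem[0x09]=0x61, mem[0x04]=0x70, mem[0x1c]=0x61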